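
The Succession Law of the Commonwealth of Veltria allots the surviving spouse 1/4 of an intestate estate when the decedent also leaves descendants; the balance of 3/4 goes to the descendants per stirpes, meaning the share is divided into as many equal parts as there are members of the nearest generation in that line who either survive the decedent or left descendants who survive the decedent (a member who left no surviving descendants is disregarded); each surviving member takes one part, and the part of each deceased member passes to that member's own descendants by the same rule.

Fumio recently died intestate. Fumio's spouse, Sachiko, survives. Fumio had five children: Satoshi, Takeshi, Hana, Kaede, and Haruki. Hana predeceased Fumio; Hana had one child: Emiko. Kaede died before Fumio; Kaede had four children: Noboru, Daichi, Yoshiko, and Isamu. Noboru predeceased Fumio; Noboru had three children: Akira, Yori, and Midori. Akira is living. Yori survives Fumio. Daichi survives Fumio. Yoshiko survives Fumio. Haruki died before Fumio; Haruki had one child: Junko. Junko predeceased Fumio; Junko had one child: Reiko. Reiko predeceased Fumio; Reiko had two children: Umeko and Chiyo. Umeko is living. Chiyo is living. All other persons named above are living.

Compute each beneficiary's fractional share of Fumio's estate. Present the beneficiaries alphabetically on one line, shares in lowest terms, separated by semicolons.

Akira 1/80; Chiyo 3/40; Daichi 3/80; Emiko 3/20; Isamu 3/80; Midori 1/80; Sachiko 1/4; Satoshi 3/20; Takeshi 3/20; Umeko 3/40; Yori 1/80; Yoshiko 3/80

Sachiko, as surviving spouse, takes 1/4.
The remaining 3/4 passes to Fumio's descendants per stirpes.
The 3/4 is divided into 5 equal shares of 3/20 among Satoshi, Takeshi, Hana, Kaede, Haruki.
Satoshi is living and takes 3/20.
Takeshi is living and takes 3/20.
Hana predeceased; the 3/20 allotted to Hana's branch passes to Hana's issue by representation.
Emiko is the sole taker at this level and receives the full 3/20.
Kaede predeceased; the 3/20 allotted to Kaede's branch passes to Kaede's issue by representation.
The 3/20 is divided into 4 equal shares of 3/80 among Noboru, Daichi, Yoshiko, Isamu.
Noboru predeceased; the 3/80 allotted to Noboru's branch passes to Noboru's issue by representation.
The 3/80 is divided into 3 equal shares of 1/80 among Akira, Yori, Midori.
Akira is living and takes 1/80.
Yori is living and takes 1/80.
Midori is living and takes 1/80.
Daichi is living and takes 3/80.
Yoshiko is living and takes 3/80.
Isamu is living and takes 3/80.
Haruki predeceased; the 3/20 allotted to Haruki's branch passes to Haruki's issue by representation.
Junko's line is the sole branch at this level, so the full 3/20 passes to Junko's issue by representation.
Reiko's line is the sole branch at this level, so the full 3/20 passes to Reiko's issue by representation.
The 3/20 is divided into 2 equal shares of 3/40 among Umeko, Chiyo.
Umeko is living and takes 3/40.
Chiyo is living and takes 3/40.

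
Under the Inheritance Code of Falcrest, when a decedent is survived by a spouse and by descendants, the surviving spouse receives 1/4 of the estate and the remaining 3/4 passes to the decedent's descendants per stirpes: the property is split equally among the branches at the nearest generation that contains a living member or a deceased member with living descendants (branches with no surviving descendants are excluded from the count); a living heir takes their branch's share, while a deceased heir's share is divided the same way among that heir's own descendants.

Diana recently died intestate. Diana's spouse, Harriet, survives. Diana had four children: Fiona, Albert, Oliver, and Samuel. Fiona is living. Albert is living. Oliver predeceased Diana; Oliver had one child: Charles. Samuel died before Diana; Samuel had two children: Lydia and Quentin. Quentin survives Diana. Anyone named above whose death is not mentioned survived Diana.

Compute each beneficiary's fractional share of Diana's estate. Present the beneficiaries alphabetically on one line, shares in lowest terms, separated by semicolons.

Albert 3/16; Charles 3/16; Fiona 3/16; Harriet 1/4; Lydia 3/32; Quentin 3/32

Harriet, as surviving spouse, takes 1/4.
The remaining 3/4 passes to Diana's descendants per stirpes.
The 3/4 is divided into 4 equal shares of 3/16 among Fiona, Albert, Oliver, Samuel.
Fiona is living and takes 3/16.
Albert is living and takes 3/16.
Oliver predeceased; the 3/16 allotted to Oliver's branch passes to Oliver's issue by representation.
Charles is the sole taker at this level and receives the full 3/16.
Samuel predeceased; the 3/16 allotted to Samuel's branch passes to Samuel's issue by representation.
The 3/16 is divided into 2 equal shares of 3/32 among Lydia, Quentin.
Lydia is living and takes 3/32.
Quentin is living and takes 3/32.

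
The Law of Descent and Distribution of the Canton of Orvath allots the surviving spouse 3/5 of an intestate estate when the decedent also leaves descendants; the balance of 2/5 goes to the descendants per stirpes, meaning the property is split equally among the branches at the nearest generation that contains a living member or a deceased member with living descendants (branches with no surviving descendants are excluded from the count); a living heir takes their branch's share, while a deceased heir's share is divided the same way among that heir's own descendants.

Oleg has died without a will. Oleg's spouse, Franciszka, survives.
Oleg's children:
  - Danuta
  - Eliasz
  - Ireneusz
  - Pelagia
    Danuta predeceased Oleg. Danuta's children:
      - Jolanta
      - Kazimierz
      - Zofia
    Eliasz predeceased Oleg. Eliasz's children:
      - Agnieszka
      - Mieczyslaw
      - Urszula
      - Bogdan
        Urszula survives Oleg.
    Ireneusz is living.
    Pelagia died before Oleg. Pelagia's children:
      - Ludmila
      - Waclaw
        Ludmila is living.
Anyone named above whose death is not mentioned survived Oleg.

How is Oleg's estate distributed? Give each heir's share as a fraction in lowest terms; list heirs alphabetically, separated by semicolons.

Franciszka, as surviving spouse, takes 3/5.
The remaining 2/5 passes to Oleg's descendants per stirpes.
The 2/5 is divided into 4 equal shares of 1/10 among Danuta, Eliasz, Ireneusz, Pelagia.
Danuta predeceased; the 1/10 allotted to Danuta's branch passes to Danuta's issue by representation.
The 1/10 is divided into 3 equal shares of 1/30 among Jolanta, Kazimierz, Zofia.
Jolanta is living and takes 1/30.
Kazimierz is living and takes 1/30.
Zofia is living and takes 1/30.
Eliasz predeceased; the 1/10 allotted to Eliasz's branch passes to Eliasz's issue by representation.
The 1/10 is divided into 4 equal shares of 1/40 among Agnieszka, Mieczyslaw, Urszula, Bogdan.
Agnieszka is living and takes 1/40.
Mieczyslaw is living and takes 1/40.
Urszula is living and takes 1/40.
Bogdan is living and takes 1/40.
Ireneusz is living and takes 1/10.
Pelagia predeceased; the 1/10 allotted to Pelagia's branch passes to Pelagia's issue by representation.
The 1/10 is divided into 2 equal shares of 1/20 among Ludmila, Waclaw.
Ludmila is living and takes 1/20.
Waclaw is living and takes 1/20.

Agnieszka 1/40; Bogdan 1/40; Franciszka 3/5; Ireneusz 1/10; Jolanta 1/30; Kazimierz 1/30; Ludmila 1/20; Mieczyslaw 1/40; Urszula 1/40; Waclaw 1/20; Zofia 1/30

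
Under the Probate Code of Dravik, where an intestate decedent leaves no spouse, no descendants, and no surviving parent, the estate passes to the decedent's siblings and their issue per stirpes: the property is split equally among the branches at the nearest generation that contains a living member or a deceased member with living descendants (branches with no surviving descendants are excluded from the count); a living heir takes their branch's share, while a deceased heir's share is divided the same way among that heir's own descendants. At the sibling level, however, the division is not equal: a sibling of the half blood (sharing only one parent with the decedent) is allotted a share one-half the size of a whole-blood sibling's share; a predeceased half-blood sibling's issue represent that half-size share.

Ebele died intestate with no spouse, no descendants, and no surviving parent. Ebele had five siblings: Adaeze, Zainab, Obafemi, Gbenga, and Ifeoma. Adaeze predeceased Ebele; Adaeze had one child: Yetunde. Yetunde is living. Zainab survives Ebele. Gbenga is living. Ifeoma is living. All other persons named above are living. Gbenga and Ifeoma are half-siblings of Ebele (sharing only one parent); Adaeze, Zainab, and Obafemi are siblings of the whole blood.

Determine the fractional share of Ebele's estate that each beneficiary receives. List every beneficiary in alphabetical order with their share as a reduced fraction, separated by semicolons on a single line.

No spouse, descendants, or parent survives, so the estate passes to Ebele's siblings per stirpes.
Half-blood siblings count for one-half the weight of whole-blood siblings at the initial division.
Dividing 1 in proportion to weights (total weight 4): Adaeze (weight 1) → 1/4; Zainab (weight 1) → 1/4; Obafemi (weight 1) → 1/4; Gbenga (weight 1/2) → 1/8; Ifeoma (weight 1/2) → 1/8.
Adaeze predeceased; the 1/4 allotted to Adaeze's branch passes to Adaeze's issue by representation.
Yetunde is the sole taker at this level and receives the full 1/4.
Zainab is living and takes 1/4.
Obafemi is living and takes 1/4.
Gbenga is living and takes 1/8.
Ifeoma is living and takes 1/8.

Gbenga 1/8; Ifeoma 1/8; Obafemi 1/4; Yetunde 1/4; Zainab 1/4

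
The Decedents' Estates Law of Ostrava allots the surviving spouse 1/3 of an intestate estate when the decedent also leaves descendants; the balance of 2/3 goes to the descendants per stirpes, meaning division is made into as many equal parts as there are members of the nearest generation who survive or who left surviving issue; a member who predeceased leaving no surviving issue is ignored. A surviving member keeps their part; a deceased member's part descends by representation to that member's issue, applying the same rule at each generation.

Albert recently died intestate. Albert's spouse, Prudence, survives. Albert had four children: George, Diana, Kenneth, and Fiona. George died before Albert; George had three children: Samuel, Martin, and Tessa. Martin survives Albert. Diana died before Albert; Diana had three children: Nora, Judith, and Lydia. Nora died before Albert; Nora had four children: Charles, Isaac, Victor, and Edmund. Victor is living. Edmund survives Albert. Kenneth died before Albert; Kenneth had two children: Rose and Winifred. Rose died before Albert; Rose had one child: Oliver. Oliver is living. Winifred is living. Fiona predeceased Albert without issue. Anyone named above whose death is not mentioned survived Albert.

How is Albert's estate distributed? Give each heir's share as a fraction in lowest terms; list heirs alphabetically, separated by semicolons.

Charles 1/54; Edmund 1/54; Isaac 1/54; Judith 2/27; Lydia 2/27; Martin 2/27; Oliver 1/9; Prudence 1/3; Samuel 2/27; Tessa 2/27; Victor 1/54; Winifred 1/9

Prudence, as surviving spouse, takes 1/3.
The remaining 2/3 passes to Albert's descendants per stirpes.
Fiona left no surviving issue, so that branch lapses and is disregarded.
The 2/3 is divided into 3 equal shares of 2/9 among George, Diana, Kenneth.
George predeceased; the 2/9 allotted to George's branch passes to George's issue by representation.
The 2/9 is divided into 3 equal shares of 2/27 among Samuel, Martin, Tessa.
Samuel is living and takes 2/27.
Martin is living and takes 2/27.
Tessa is living and takes 2/27.
Diana predeceased; the 2/9 allotted to Diana's branch passes to Diana's issue by representation.
The 2/9 is divided into 3 equal shares of 2/27 among Nora, Judith, Lydia.
Nora predeceased; the 2/27 allotted to Nora's branch passes to Nora's issue by representation.
The 2/27 is divided into 4 equal shares of 1/54 among Charles, Isaac, Victor, Edmund.
Charles is living and takes 1/54.
Isaac is living and takes 1/54.
Victor is living and takes 1/54.
Edmund is living and takes 1/54.
Judith is living and takes 2/27.
Lydia is living and takes 2/27.
Kenneth predeceased; the 2/9 allotted to Kenneth's branch passes to Kenneth's issue by representation.
The 2/9 is divided into 2 equal shares of 1/9 among Rose, Winifred.
Rose predeceased; the 1/9 allotted to Rose's branch passes to Rose's issue by representation.
Oliver is the sole taker at this level and receives the full 1/9.
Winifred is living and takes 1/9.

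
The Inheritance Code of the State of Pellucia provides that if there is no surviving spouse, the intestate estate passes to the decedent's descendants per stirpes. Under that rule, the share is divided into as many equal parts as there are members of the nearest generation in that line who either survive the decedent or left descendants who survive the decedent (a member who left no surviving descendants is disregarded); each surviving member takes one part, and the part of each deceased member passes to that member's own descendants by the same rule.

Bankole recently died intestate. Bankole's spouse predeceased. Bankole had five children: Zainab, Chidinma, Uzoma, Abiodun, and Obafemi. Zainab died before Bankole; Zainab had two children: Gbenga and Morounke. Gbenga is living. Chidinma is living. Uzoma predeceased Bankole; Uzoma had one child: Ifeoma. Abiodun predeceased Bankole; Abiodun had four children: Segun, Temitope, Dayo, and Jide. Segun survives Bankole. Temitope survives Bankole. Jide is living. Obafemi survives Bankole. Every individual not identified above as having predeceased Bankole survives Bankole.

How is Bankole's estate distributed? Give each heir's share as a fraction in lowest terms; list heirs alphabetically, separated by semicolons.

There is no surviving spouse, so the entire estate passes to Bankole's descendants per stirpes.
The estate is divided into 5 equal shares of 1/5 among Zainab, Chidinma, Uzoma, Abiodun, Obafemi.
Zainab predeceased; the 1/5 allotted to Zainab's branch passes to Zainab's issue by representation.
The 1/5 is divided into 2 equal shares of 1/10 among Gbenga, Morounke.
Gbenga is living and takes 1/10.
Morounke is living and takes 1/10.
Chidinma is living and takes 1/5.
Uzoma predeceased; the 1/5 allotted to Uzoma's branch passes to Uzoma's issue by representation.
Ifeoma is the sole taker at this level and receives the full 1/5.
Abiodun predeceased; the 1/5 allotted to Abiodun's branch passes to Abiodun's issue by representation.
The 1/5 is divided into 4 equal shares of 1/20 among Segun, Temitope, Dayo, Jide.
Segun is living and takes 1/20.
Temitope is living and takes 1/20.
Dayo is living and takes 1/20.
Jide is living and takes 1/20.
Obafemi is living and takes 1/5.

Chidinma 1/5; Dayo 1/20; Gbenga 1/10; Ifeoma 1/5; Jide 1/20; Morounke 1/10; Obafemi 1/5; Segun 1/20; Temitope 1/20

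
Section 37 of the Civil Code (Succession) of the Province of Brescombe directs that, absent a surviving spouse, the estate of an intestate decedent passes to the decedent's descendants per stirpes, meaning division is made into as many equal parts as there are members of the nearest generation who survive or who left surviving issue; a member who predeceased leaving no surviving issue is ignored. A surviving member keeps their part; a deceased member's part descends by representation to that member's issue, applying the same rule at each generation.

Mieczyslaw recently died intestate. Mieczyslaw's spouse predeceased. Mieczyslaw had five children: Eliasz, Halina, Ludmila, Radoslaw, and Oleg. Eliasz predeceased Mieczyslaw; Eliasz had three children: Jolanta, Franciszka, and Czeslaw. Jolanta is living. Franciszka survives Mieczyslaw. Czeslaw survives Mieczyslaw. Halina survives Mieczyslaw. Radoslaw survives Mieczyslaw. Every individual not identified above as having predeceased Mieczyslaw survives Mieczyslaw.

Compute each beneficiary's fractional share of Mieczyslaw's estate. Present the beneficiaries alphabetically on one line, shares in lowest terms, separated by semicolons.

There is no surviving spouse, so the entire estate passes to Mieczyslaw's descendants per stirpes.
The estate is divided into 5 equal shares of 1/5 among Eliasz, Halina, Ludmila, Radoslaw, Oleg.
Eliasz predeceased; the 1/5 allotted to Eliasz's branch passes to Eliasz's issue by representation.
The 1/5 is divided into 3 equal shares of 1/15 among Jolanta, Franciszka, Czeslaw.
Jolanta is living and takes 1/15.
Franciszka is living and takes 1/15.
Czeslaw is living and takes 1/15.
Halina is living and takes 1/5.
Ludmila is living and takes 1/5.
Radoslaw is living and takes 1/5.
Oleg is living and takes 1/5.

Czeslaw 1/15; Franciszka 1/15; Halina 1/5; Jolanta 1/15; Ludmila 1/5; Oleg 1/5; Radoslaw 1/5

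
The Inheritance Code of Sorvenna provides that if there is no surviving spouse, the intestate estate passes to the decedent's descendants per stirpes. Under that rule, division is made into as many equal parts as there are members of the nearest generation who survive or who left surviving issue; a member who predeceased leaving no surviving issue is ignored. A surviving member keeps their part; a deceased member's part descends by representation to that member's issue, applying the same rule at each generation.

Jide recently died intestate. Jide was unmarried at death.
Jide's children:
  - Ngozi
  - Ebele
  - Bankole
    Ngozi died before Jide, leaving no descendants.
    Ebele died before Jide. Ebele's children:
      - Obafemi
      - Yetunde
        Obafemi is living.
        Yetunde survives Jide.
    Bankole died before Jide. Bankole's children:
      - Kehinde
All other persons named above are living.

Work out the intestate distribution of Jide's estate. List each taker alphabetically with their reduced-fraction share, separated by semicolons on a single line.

There is no surviving spouse, so the entire estate passes to Jide's descendants per stirpes.
Ngozi left no surviving issue, so that branch lapses and is disregarded.
The estate is divided into 2 equal shares of 1/2 among Ebele, Bankole.
Ebele predeceased; the 1/2 allotted to Ebele's branch passes to Ebele's issue by representation.
The 1/2 is divided into 2 equal shares of 1/4 among Obafemi, Yetunde.
Obafemi is living and takes 1/4.
Yetunde is living and takes 1/4.
Bankole predeceased; the 1/2 allotted to Bankole's branch passes to Bankole's issue by representation.
Kehinde is the sole taker at this level and receives the full 1/2.

Kehinde 1/2; Obafemi 1/4; Yetunde 1/4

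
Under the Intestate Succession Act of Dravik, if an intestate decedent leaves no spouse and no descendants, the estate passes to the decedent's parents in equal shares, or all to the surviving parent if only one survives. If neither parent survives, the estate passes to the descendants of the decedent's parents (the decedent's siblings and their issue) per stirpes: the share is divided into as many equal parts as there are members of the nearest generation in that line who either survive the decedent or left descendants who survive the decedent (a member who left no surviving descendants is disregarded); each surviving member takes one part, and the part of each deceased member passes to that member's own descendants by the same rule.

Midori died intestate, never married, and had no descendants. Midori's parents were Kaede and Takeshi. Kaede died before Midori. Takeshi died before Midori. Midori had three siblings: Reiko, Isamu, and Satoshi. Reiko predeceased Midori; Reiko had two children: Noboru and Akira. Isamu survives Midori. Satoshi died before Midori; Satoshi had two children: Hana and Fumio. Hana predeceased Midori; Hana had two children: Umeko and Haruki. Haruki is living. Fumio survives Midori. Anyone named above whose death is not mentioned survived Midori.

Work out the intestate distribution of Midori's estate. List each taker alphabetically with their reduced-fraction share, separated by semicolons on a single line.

Neither parent survives and there are no descendants, so the estate passes to Midori's siblings and their issue per stirpes.
The estate is divided into 3 equal shares of 1/3 among Reiko, Isamu, Satoshi.
Reiko predeceased; the 1/3 allotted to Reiko's branch passes to Reiko's issue by representation.
The 1/3 is divided into 2 equal shares of 1/6 among Noboru, Akira.
Noboru is living and takes 1/6.
Akira is living and takes 1/6.
Isamu is living and takes 1/3.
Satoshi predeceased; the 1/3 allotted to Satoshi's branch passes to Satoshi's issue by representation.
The 1/3 is divided into 2 equal shares of 1/6 among Hana, Fumio.
Hana predeceased; the 1/6 allotted to Hana's branch passes to Hana's issue by representation.
The 1/6 is divided into 2 equal shares of 1/12 among Umeko, Haruki.
Umeko is living and takes 1/12.
Haruki is living and takes 1/12.
Fumio is living and takes 1/6.

Akira 1/6; Fumio 1/6; Haruki 1/12; Isamu 1/3; Noboru 1/6; Umeko 1/12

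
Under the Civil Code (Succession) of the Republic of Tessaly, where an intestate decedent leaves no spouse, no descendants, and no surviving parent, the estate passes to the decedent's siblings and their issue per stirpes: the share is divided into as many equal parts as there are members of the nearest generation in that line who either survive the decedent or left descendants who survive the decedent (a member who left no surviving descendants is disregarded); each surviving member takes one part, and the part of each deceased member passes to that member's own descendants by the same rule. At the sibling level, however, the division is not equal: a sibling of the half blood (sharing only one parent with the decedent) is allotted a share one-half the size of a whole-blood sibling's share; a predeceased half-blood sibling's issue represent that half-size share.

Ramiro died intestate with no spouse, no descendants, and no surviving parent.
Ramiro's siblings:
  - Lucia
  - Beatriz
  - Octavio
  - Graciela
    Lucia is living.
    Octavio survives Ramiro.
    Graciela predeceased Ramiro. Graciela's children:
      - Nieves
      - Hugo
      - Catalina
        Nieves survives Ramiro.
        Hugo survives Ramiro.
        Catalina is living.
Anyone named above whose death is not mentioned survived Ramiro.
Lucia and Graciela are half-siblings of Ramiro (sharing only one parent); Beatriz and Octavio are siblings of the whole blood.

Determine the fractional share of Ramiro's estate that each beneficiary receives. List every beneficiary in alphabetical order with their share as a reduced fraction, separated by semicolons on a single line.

No spouse, descendants, or parent survives, so the estate passes to Ramiro's siblings per stirpes.
Half-blood siblings count for one-half the weight of whole-blood siblings at the initial division.
Dividing 1 in proportion to weights (total weight 3): Lucia (weight 1/2) → 1/6; Beatriz (weight 1) → 1/3; Octavio (weight 1) → 1/3; Graciela (weight 1/2) → 1/6.
Lucia is living and takes 1/6.
Beatriz is living and takes 1/3.
Octavio is living and takes 1/3.
Graciela predeceased; the 1/6 allotted to Graciela's branch passes to Graciela's issue by representation.
The 1/6 is divided into 3 equal shares of 1/18 among Nieves, Hugo, Catalina.
Nieves is living and takes 1/18.
Hugo is living and takes 1/18.
Catalina is living and takes 1/18.

Beatriz 1/3; Catalina 1/18; Hugo 1/18; Lucia 1/6; Nieves 1/18; Octavio 1/3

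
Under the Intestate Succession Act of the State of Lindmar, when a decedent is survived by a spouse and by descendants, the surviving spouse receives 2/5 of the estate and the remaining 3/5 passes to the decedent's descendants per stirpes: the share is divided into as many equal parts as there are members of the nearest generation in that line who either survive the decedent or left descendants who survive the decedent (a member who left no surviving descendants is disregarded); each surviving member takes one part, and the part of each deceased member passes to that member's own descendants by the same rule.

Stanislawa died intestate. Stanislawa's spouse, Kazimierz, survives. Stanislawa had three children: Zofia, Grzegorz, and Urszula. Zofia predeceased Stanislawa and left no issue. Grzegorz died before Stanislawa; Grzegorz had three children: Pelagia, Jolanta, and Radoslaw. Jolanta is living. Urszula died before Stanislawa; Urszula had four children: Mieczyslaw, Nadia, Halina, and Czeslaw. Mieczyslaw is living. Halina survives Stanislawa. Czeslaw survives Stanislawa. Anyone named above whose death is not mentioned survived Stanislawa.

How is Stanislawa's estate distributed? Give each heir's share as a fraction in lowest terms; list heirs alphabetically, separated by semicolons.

Czeslaw 3/40; Halina 3/40; Jolanta 1/10; Kazimierz 2/5; Mieczyslaw 3/40; Nadia 3/40; Pelagia 1/10; Radoslaw 1/10

Kazimierz, as surviving spouse, takes 2/5.
The remaining 3/5 passes to Stanislawa's descendants per stirpes.
Zofia left no surviving issue, so that branch lapses and is disregarded.
The 3/5 is divided into 2 equal shares of 3/10 among Grzegorz, Urszula.
Grzegorz predeceased; the 3/10 allotted to Grzegorz's branch passes to Grzegorz's issue by representation.
The 3/10 is divided into 3 equal shares of 1/10 among Pelagia, Jolanta, Radoslaw.
Pelagia is living and takes 1/10.
Jolanta is living and takes 1/10.
Radoslaw is living and takes 1/10.
Urszula predeceased; the 3/10 allotted to Urszula's branch passes to Urszula's issue by representation.
The 3/10 is divided into 4 equal shares of 3/40 among Mieczyslaw, Nadia, Halina, Czeslaw.
Mieczyslaw is living and takes 3/40.
Nadia is living and takes 3/40.
Halina is living and takes 3/40.
Czeslaw is living and takes 3/40.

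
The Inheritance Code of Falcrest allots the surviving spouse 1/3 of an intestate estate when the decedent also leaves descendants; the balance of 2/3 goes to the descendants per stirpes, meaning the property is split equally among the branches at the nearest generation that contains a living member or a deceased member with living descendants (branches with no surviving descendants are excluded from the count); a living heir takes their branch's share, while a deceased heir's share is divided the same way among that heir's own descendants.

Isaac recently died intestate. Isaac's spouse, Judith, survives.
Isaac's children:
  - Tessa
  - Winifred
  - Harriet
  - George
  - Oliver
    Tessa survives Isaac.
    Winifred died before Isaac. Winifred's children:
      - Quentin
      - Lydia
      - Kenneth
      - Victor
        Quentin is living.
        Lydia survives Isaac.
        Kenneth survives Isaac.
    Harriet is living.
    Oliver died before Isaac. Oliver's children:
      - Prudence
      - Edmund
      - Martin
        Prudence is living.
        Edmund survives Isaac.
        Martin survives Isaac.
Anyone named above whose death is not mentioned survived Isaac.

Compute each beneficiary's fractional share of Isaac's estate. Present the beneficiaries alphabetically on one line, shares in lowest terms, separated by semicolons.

Judith, as surviving spouse, takes 1/3.
The remaining 2/3 passes to Isaac's descendants per stirpes.
The 2/3 is divided into 5 equal shares of 2/15 among Tessa, Winifred, Harriet, George, Oliver.
Tessa is living and takes 2/15.
Winifred predeceased; the 2/15 allotted to Winifred's branch passes to Winifred's issue by representation.
The 2/15 is divided into 4 equal shares of 1/30 among Quentin, Lydia, Kenneth, Victor.
Quentin is living and takes 1/30.
Lydia is living and takes 1/30.
Kenneth is living and takes 1/30.
Victor is living and takes 1/30.
Harriet is living and takes 2/15.
George is living and takes 2/15.
Oliver predeceased; the 2/15 allotted to Oliver's branch passes to Oliver's issue by representation.
The 2/15 is divided into 3 equal shares of 2/45 among Prudence, Edmund, Martin.
Prudence is living and takes 2/45.
Edmund is living and takes 2/45.
Martin is living and takes 2/45.

Edmund 2/45; George 2/15; Harriet 2/15; Judith 1/3; Kenneth 1/30; Lydia 1/30; Martin 2/45; Prudence 2/45; Quentin 1/30; Tessa 2/15; Victor 1/30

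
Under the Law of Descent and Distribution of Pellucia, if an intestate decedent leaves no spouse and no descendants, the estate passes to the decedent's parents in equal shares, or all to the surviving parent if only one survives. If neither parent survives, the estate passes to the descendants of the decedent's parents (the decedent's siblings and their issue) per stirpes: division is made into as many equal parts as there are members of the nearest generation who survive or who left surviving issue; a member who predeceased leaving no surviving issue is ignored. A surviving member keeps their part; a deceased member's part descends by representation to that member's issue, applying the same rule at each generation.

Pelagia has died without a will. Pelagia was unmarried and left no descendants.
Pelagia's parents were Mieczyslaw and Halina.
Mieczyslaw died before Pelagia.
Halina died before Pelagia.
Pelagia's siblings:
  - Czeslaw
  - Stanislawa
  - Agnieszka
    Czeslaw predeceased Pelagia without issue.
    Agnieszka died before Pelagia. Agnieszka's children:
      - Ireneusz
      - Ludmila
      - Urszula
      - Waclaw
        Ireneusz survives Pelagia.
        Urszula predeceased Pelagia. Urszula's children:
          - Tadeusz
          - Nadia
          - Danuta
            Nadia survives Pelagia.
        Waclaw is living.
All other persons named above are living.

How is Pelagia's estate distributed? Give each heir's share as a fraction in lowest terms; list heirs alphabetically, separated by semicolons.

Danuta 1/24; Ireneusz 1/8; Ludmila 1/8; Nadia 1/24; Stanislawa 1/2; Tadeusz 1/24; Waclaw 1/8

Neither parent survives and there are no descendants, so the estate passes to Pelagia's siblings and their issue per stirpes.
Czeslaw left no surviving issue, so that branch lapses and is disregarded.
The estate is divided into 2 equal shares of 1/2 among Stanislawa, Agnieszka.
Stanislawa is living and takes 1/2.
Agnieszka predeceased; the 1/2 allotted to Agnieszka's branch passes to Agnieszka's issue by representation.
The 1/2 is divided into 4 equal shares of 1/8 among Ireneusz, Ludmila, Urszula, Waclaw.
Ireneusz is living and takes 1/8.
Ludmila is living and takes 1/8.
Urszula predeceased; the 1/8 allotted to Urszula's branch passes to Urszula's issue by representation.
The 1/8 is divided into 3 equal shares of 1/24 among Tadeusz, Nadia, Danuta.
Tadeusz is living and takes 1/24.
Nadia is living and takes 1/24.
Danuta is living and takes 1/24.
Waclaw is living and takes 1/8.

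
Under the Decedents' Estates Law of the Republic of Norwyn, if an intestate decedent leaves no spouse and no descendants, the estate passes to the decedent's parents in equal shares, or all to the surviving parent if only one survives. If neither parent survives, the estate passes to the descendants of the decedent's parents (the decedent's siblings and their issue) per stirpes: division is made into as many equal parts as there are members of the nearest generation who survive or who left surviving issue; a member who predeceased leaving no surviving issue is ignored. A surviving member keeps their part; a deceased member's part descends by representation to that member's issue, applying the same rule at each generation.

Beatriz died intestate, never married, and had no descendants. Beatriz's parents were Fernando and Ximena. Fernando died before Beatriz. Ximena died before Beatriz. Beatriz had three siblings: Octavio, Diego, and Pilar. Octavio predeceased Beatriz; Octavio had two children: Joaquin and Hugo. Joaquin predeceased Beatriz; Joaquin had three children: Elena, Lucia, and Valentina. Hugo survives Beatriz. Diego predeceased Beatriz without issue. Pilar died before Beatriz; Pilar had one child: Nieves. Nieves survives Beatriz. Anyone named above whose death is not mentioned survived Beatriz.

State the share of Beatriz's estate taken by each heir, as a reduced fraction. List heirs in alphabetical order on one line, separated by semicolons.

Neither parent survives and there are no descendants, so the estate passes to Beatriz's siblings and their issue per stirpes.
Diego left no surviving issue, so that branch lapses and is disregarded.
The estate is divided into 2 equal shares of 1/2 among Octavio, Pilar.
Octavio predeceased; the 1/2 allotted to Octavio's branch passes to Octavio's issue by representation.
The 1/2 is divided into 2 equal shares of 1/4 among Joaquin, Hugo.
Joaquin predeceased; the 1/4 allotted to Joaquin's branch passes to Joaquin's issue by representation.
The 1/4 is divided into 3 equal shares of 1/12 among Elena, Lucia, Valentina.
Elena is living and takes 1/12.
Lucia is living and takes 1/12.
Valentina is living and takes 1/12.
Hugo is living and takes 1/4.
Pilar predeceased; the 1/2 allotted to Pilar's branch passes to Pilar's issue by representation.
Nieves is the sole taker at this level and receives the full 1/2.

Elena 1/12; Hugo 1/4; Lucia 1/12; Nieves 1/2; Valentina 1/12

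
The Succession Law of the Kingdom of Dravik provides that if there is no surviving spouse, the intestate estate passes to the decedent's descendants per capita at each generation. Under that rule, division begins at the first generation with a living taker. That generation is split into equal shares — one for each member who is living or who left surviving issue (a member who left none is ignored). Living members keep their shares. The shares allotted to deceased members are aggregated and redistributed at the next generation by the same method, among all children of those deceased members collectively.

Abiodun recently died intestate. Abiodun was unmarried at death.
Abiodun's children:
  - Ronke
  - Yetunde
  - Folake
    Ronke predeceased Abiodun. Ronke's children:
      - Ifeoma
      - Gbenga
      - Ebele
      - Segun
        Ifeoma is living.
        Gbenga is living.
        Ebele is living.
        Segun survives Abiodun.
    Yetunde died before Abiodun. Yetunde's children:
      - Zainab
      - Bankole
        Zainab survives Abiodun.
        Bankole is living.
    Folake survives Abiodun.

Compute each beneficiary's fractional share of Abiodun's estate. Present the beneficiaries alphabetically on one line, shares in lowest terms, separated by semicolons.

Bankole 1/9; Ebele 1/9; Folake 1/3; Gbenga 1/9; Ifeoma 1/9; Segun 1/9; Zainab 1/9

There is no surviving spouse, so the entire estate passes to Abiodun's descendants per capita at each generation.
At generation 1 (Ronke, Yetunde, Folake) there are 3 shares of (1)/3 = 1/3 each.
Living: Folake — each takes 1/3.
Deceased: Ronke and Yetunde. Their combined 2/3 is pooled and carried to generation 2.
At generation 2 (Ifeoma, Gbenga, Ebele, Segun, Zainab, Bankole) there are 6 shares of (2/3)/6 = 1/9 each.
Living: Ifeoma, Gbenga, Ebele, Segun, Zainab, and Bankole — each takes 1/9.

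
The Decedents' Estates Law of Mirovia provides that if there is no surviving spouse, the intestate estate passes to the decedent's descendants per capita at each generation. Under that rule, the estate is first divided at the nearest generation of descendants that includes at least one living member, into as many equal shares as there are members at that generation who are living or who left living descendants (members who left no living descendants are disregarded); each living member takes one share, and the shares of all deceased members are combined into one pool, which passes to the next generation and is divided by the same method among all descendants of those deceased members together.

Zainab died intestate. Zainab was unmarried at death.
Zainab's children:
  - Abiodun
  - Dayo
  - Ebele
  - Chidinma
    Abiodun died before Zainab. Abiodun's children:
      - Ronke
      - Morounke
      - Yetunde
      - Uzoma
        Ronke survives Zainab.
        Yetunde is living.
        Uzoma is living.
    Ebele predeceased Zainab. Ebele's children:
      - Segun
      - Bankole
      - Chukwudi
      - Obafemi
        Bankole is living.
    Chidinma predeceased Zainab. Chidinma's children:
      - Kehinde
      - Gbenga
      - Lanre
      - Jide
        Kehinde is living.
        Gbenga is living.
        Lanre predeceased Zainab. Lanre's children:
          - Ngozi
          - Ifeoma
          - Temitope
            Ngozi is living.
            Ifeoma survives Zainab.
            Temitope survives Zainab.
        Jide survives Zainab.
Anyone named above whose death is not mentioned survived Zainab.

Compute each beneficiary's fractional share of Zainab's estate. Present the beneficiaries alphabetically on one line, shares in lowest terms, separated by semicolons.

There is no surviving spouse, so the entire estate passes to Zainab's descendants per capita at each generation.
At generation 1 (Abiodun, Dayo, Ebele, Chidinma) there are 4 shares of (1)/4 = 1/4 each.
Living: Dayo — each takes 1/4.
Deceased: Abiodun, Ebele, and Chidinma. Their combined 3/4 is pooled and carried to generation 2.
At generation 2 (Ronke, Morounke, Yetunde, Uzoma, Segun, Bankole, Chukwudi, Obafemi, Kehinde, Gbenga, Lanre, Jide) there are 12 shares of (3/4)/12 = 1/16 each.
Living: Ronke, Morounke, Yetunde, Uzoma, Segun, Bankole, Chukwudi, Obafemi, Kehinde, Gbenga, and Jide — each takes 1/16.
Deceased: Lanre. That 1/16 share is carried to generation 3.
At generation 3 (Ngozi, Ifeoma, Temitope) there are 3 shares of (1/16)/3 = 1/48 each.
Living: Ngozi, Ifeoma, and Temitope — each takes 1/48.

Bankole 1/16; Chukwudi 1/16; Dayo 1/4; Gbenga 1/16; Ifeoma 1/48; Jide 1/16; Kehinde 1/16; Morounke 1/16; Ngozi 1/48; Obafemi 1/16; Ronke 1/16; Segun 1/16; Temitope 1/48; Uzoma 1/16; Yetunde 1/16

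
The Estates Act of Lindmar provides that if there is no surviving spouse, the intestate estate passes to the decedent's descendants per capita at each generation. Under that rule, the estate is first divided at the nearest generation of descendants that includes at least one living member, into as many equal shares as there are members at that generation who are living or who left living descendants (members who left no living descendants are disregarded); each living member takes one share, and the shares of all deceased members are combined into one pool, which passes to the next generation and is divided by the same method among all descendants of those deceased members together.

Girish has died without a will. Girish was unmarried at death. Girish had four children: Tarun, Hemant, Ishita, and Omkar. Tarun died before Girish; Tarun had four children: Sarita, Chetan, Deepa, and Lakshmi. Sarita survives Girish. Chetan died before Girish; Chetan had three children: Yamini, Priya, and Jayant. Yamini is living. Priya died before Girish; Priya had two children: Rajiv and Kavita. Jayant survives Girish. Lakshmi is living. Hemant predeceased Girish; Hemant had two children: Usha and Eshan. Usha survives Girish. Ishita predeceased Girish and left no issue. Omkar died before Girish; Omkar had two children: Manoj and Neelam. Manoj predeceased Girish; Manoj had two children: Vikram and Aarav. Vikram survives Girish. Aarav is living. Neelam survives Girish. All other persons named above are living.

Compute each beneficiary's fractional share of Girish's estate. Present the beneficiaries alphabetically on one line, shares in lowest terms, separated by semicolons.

There is no surviving spouse, so the entire estate passes to Girish's descendants per capita at each generation.
No one at generation 1 (Tarun, Hemant, Omkar) is living; moving to the next generation.
At generation 2 (Sarita, Chetan, Deepa, Lakshmi, Usha, Eshan, Manoj, Neelam) there are 8 shares of (1)/8 = 1/8 each.
Living: Sarita, Deepa, Lakshmi, Usha, Eshan, and Neelam — each takes 1/8.
Deceased: Chetan and Manoj. Their combined 1/4 is pooled and carried to generation 3.
At generation 3 (Yamini, Priya, Jayant, Vikram, Aarav) there are 5 shares of (1/4)/5 = 1/20 each.
Living: Yamini, Jayant, Vikram, and Aarav — each takes 1/20.
Deceased: Priya. That 1/20 share is carried to generation 4.
At generation 4 (Rajiv, Kavita) there are 2 shares of (1/20)/2 = 1/40 each.
Living: Rajiv and Kavita — each takes 1/40.

Aarav 1/20; Deepa 1/8; Eshan 1/8; Jayant 1/20; Kavita 1/40; Lakshmi 1/8; Neelam 1/8; Rajiv 1/40; Sarita 1/8; Usha 1/8; Vikram 1/20; Yamini 1/20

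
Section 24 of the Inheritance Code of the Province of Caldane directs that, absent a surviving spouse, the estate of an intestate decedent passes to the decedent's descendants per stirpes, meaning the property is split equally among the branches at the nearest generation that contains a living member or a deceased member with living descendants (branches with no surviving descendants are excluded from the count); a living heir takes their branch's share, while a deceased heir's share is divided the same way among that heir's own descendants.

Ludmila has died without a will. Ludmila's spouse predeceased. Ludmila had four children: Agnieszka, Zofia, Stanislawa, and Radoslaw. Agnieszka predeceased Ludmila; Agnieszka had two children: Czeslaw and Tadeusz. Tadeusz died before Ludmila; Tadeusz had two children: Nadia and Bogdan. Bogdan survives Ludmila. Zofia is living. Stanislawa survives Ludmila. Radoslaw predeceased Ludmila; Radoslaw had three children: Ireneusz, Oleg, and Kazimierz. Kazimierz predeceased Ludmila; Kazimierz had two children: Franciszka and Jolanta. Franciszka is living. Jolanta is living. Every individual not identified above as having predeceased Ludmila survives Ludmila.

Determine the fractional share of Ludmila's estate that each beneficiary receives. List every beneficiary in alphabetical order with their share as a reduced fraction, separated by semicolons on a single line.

There is no surviving spouse, so the entire estate passes to Ludmila's descendants per stirpes.
The estate is divided into 4 equal shares of 1/4 among Agnieszka, Zofia, Stanislawa, Radoslaw.
Agnieszka predeceased; the 1/4 allotted to Agnieszka's branch passes to Agnieszka's issue by representation.
The 1/4 is divided into 2 equal shares of 1/8 among Czeslaw, Tadeusz.
Czeslaw is living and takes 1/8.
Tadeusz predeceased; the 1/8 allotted to Tadeusz's branch passes to Tadeusz's issue by representation.
The 1/8 is divided into 2 equal shares of 1/16 among Nadia, Bogdan.
Nadia is living and takes 1/16.
Bogdan is living and takes 1/16.
Zofia is living and takes 1/4.
Stanislawa is living and takes 1/4.
Radoslaw predeceased; the 1/4 allotted to Radoslaw's branch passes to Radoslaw's issue by representation.
The 1/4 is divided into 3 equal shares of 1/12 among Ireneusz, Oleg, Kazimierz.
Ireneusz is living and takes 1/12.
Oleg is living and takes 1/12.
Kazimierz predeceased; the 1/12 allotted to Kazimierz's branch passes to Kazimierz's issue by representation.
The 1/12 is divided into 2 equal shares of 1/24 among Franciszka, Jolanta.
Franciszka is living and takes 1/24.
Jolanta is living and takes 1/24.

Bogdan 1/16; Czeslaw 1/8; Franciszka 1/24; Ireneusz 1/12; Jolanta 1/24; Nadia 1/16; Oleg 1/12; Stanislawa 1/4; Zofia 1/4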